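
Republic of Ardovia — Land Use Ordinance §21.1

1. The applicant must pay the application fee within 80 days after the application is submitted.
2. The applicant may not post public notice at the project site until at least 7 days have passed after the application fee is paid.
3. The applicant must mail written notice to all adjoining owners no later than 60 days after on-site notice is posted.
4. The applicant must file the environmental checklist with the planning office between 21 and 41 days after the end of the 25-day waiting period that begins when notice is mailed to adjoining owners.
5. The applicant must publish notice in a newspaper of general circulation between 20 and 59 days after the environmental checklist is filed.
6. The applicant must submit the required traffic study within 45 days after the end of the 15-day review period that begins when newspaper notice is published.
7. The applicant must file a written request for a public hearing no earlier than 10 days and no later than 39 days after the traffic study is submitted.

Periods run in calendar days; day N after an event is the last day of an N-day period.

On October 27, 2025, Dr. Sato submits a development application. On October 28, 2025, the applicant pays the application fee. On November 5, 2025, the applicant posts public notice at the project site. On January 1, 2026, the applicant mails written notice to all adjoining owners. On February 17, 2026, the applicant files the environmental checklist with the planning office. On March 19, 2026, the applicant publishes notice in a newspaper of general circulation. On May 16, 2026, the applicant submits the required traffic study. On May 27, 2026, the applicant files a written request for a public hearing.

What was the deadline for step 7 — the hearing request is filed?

Step 7 runs from May 16, 2026, when the traffic study is submitted. The window is 10–39 days after May 16, 2026; it closes on June 24, 2026.

June 24, 2026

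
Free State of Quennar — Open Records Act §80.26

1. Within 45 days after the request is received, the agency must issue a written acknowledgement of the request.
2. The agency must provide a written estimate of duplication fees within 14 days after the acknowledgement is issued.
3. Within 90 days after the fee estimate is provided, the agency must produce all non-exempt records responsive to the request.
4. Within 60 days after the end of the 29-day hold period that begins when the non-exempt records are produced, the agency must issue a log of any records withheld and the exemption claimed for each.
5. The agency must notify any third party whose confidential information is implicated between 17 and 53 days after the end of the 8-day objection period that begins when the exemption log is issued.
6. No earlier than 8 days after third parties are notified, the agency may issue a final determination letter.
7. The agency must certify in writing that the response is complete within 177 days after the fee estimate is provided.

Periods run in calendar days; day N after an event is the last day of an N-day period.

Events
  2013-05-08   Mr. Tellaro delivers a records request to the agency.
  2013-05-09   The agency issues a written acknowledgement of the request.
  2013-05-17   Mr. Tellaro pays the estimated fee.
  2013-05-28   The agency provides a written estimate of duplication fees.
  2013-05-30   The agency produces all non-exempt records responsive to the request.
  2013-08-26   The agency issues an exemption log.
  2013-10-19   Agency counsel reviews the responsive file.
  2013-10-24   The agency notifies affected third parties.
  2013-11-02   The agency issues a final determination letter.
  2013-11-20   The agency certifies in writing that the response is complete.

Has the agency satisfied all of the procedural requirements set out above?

No

Step 1: 45 days after 2013-05-08 (when the request is received) is 2013-06-22; done 2013-05-09 — timely.
Step 2: 14 days after 2013-05-09 (when the acknowledgement is issued) is 2013-05-23; done 2013-05-28 — 5 days late.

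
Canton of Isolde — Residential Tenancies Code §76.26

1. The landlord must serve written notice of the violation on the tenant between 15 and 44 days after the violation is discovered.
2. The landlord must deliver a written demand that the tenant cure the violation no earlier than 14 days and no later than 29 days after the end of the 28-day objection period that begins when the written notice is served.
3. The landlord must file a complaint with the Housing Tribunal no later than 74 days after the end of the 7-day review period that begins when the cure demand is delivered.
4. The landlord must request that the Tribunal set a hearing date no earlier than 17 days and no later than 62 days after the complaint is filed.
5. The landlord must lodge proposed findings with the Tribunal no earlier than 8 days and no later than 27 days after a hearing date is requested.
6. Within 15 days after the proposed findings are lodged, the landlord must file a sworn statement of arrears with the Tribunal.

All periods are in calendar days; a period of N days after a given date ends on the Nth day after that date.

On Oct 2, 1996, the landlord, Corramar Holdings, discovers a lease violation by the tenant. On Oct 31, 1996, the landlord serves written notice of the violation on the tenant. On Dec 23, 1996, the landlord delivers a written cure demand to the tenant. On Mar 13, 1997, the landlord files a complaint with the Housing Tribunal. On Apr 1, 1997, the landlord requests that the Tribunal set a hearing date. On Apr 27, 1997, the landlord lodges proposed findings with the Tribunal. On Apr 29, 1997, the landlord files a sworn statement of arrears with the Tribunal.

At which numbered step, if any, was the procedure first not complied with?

None — every step was satisfied

(1) the permitted window runs from Oct 2, 1996 + 15 = Oct 17, 1996 to Oct 2, 1996 + 44 = Nov 15, 1996; done Oct 31, 1996, which is between those dates.
(2) the permitted window runs from Nov 28, 1996 + 14 = Dec 12, 1996 to Nov 28, 1996 + 29 = Dec 27, 1996; done Dec 23, 1996 — within the window.
(3) due by Dec 30, 1996 + 74 days = Mar 14, 1997; Mar 13, 1997 is within that limit.
(4) the permitted window runs from Mar 13, 1997 + 17 = Mar 30, 1997 to Mar 13, 1997 + 62 = May 14, 1997; done Apr 1, 1997 — within the window.
(5) the permitted window runs from Apr 1, 1997 + 8 = Apr 9, 1997 to Apr 1, 1997 + 27 = Apr 28, 1997; done Apr 27, 1997 — within the window.
(6) due by Apr 27, 1997 + 15 days = May 12, 1997; done Apr 29, 1997 — timely.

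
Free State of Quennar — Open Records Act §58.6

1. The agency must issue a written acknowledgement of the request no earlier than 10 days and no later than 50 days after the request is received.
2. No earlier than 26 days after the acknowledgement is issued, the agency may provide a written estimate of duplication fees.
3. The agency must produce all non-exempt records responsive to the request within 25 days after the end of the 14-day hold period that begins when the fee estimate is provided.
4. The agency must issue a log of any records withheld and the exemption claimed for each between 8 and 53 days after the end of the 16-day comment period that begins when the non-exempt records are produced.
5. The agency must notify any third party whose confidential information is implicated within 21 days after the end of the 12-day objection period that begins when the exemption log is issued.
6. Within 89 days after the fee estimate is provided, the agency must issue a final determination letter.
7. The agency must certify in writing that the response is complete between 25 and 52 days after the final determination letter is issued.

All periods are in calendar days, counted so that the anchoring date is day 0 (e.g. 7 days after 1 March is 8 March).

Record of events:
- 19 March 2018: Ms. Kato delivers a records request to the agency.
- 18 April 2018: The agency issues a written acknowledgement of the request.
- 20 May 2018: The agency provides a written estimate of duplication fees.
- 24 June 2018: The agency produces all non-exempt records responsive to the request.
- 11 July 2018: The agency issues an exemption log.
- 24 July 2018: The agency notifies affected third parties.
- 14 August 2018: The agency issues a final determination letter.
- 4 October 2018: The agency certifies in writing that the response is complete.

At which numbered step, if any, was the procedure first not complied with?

Step 1: the window is 10–50 days after 19 March 2018 (when the request is received), so 29 March 2018 through 8 May 2018; done 18 April 2018, which is between those dates.
Step 2: the earliest permitted date is 26 days after 18 April 2018 (when the acknowledgement is issued), i.e. 14 May 2018; done 20 May 2018, after the minimum wait.
Step 3: 25 days after 3 June 2018 (end of the 14-day hold period, which began when the fee estimate is provided on 20 May 2018) is 28 June 2018; done 24 June 2018 — timely.
Step 4: the window is 8–53 days after 10 July 2018 (end of the 16-day comment period, which began when the non-exempt records are produced on 24 June 2018), so 18 July 2018 through 1 September 2018; done 11 July 2018 — 7 days before the window opened.
That is the first point of non-compliance.

Step 4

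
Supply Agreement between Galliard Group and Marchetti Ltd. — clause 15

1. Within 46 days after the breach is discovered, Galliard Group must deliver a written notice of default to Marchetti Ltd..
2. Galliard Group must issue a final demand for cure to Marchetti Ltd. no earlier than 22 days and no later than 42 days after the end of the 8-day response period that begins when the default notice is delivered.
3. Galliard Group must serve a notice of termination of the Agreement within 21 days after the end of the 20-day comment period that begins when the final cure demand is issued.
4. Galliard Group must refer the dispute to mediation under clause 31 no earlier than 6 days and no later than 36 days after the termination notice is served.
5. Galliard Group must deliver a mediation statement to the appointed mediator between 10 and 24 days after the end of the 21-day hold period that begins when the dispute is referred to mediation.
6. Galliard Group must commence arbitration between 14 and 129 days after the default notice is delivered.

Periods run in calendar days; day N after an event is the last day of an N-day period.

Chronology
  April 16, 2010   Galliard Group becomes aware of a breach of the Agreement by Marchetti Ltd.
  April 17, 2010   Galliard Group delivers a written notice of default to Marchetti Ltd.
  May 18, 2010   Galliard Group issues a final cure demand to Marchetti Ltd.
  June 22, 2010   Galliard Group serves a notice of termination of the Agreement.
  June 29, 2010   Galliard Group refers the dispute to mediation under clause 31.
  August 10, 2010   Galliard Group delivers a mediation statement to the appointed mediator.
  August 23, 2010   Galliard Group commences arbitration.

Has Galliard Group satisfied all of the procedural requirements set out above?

Step 1 — counting 46 days from April 16, 2010 (when the breach is discovered) gives a deadline of June 1, 2010; done April 17, 2010 — timely.
Step 2 — 22 and 42 days from April 25, 2010 (end of the 8-day response period, which began when the default notice is delivered on April 17, 2010) are May 17, 2010 and June 6, 2010 respectively; May 18, 2010 falls inside that range.
Step 3 — counting 21 days from June 7, 2010 (end of the 20-day comment period, which began when the final cure demand is issued on May 18, 2010) gives a deadline of June 28, 2010; June 22, 2010 is within that limit.
Step 4 — 6 and 36 days from June 22, 2010 (when the termination notice is served) are June 28, 2010 and July 28, 2010 respectively; done June 29, 2010 — within the window.
Step 5 — 10 and 24 days from July 20, 2010 (end of the 21-day hold period, which began when the dispute is referred to mediation on June 29, 2010) are July 30, 2010 and August 13, 2010 respectively; August 10, 2010 falls inside that range.
Step 6 — 14 and 129 days from April 17, 2010 (when the default notice is delivered) are May 1, 2010 and August 24, 2010 respectively; August 23, 2010 falls inside that range.

Yes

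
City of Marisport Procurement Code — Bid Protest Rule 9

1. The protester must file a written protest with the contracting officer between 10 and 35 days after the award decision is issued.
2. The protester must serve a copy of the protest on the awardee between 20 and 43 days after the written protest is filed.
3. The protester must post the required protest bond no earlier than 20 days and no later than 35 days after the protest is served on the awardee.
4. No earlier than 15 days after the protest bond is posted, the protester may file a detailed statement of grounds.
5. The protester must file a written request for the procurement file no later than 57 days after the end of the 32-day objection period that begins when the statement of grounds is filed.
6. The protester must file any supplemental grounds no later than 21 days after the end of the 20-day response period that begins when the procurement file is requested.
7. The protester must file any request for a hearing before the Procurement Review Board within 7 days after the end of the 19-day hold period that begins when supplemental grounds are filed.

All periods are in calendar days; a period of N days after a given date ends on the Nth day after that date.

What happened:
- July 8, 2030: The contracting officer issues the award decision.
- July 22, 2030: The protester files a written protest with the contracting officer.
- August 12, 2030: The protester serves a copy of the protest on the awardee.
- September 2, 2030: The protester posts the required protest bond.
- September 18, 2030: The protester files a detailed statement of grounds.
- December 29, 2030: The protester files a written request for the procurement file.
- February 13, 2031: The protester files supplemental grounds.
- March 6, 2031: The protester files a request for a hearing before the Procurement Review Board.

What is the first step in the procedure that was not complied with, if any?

Step 5

Step 1: the window is 10–35 days after July 8, 2030 (when the award decision is issued), so July 18, 2030 through August 12, 2030; done July 22, 2030 — within the window.
Step 2: the window is 20–43 days after July 22, 2030 (when the written protest is filed), so August 11, 2030 through September 3, 2030; done August 12, 2030, which is between those dates.
Step 3: the window is 20–35 days after August 12, 2030 (when the protest is served on the awardee), so September 1, 2030 through September 16, 2030; September 2, 2030 falls inside that range.
Step 4: the earliest permitted date is 15 days after September 2, 2030 (when the protest bond is posted), i.e. September 17, 2030; September 18, 2030 is on or after that date.
Step 5: 57 days after October 20, 2030 (end of the 32-day objection period, which began when the statement of grounds is filed on September 18, 2030) is December 16, 2030; done December 29, 2030 — 13 days late.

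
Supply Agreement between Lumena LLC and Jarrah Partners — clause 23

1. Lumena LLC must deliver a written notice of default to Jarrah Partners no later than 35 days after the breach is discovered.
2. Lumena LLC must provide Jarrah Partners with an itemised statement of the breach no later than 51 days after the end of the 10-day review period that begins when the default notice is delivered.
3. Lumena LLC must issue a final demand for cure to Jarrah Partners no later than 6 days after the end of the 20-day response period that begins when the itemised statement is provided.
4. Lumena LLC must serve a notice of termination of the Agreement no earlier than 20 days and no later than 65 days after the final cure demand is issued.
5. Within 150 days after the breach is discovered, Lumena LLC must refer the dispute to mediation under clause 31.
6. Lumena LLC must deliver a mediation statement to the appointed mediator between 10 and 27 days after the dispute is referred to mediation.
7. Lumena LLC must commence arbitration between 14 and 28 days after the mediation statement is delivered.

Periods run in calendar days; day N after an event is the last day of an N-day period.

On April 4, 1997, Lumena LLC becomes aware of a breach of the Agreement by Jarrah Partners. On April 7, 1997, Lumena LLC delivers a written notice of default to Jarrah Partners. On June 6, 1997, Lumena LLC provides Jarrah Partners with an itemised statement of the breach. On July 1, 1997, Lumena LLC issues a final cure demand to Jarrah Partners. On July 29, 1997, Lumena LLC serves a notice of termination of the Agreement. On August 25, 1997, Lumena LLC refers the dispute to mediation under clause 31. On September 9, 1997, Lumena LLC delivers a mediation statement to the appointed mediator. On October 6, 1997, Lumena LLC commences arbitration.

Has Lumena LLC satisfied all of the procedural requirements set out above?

Step 1 — counting 35 days from April 4, 1997 (when the breach is discovered) gives a deadline of May 9, 1997; April 7, 1997 is within that limit.
Step 2 — counting 51 days from April 17, 1997 (end of the 10-day review period, which began when the default notice is delivered on April 7, 1997) gives a deadline of June 7, 1997; done June 6, 1997 — timely.
Step 3 — counting 6 days from June 26, 1997 (end of the 20-day response period, which began when the itemised statement is provided on June 6, 1997) gives a deadline of July 2, 1997; done July 1, 1997 — timely.
Step 4 — 20 and 65 days from July 1, 1997 (when the final cure demand is issued) are July 21, 1997 and September 4, 1997 respectively; done July 29, 1997, which is between those dates.
Step 5 — counting 150 days from April 4, 1997 (when the breach is discovered) gives a deadline of September 1, 1997; August 25, 1997 is within that limit.
Step 6 — 10 and 27 days from August 25, 1997 (when the dispute is referred to mediation) are September 4, 1997 and September 21, 1997 respectively; done September 9, 1997 — within the window.
Step 7 — 14 and 28 days from September 9, 1997 (when the mediation statement is delivered) are September 23, 1997 and October 7, 1997 respectively; done October 6, 1997 — within the window.

Yes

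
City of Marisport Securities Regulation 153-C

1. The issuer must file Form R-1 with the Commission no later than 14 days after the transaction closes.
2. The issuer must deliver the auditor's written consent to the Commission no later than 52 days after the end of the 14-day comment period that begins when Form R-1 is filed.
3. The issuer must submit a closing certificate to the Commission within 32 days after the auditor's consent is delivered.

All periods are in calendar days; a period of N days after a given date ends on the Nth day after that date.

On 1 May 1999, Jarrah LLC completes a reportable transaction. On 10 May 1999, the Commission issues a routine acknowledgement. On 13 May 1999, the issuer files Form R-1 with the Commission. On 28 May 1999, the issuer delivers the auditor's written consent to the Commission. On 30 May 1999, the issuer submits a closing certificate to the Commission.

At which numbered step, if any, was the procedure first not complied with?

(1) due by 1 May 1999 + 14 days = 15 May 1999; completed 13 May 1999, before the deadline.
(2) due by 27 May 1999 + 52 days = 18 July 1999; done 28 May 1999 — timely.
(3) due by 28 May 1999 + 32 days = 29 June 1999; completed 30 May 1999, before the deadline.

None — every step was satisfied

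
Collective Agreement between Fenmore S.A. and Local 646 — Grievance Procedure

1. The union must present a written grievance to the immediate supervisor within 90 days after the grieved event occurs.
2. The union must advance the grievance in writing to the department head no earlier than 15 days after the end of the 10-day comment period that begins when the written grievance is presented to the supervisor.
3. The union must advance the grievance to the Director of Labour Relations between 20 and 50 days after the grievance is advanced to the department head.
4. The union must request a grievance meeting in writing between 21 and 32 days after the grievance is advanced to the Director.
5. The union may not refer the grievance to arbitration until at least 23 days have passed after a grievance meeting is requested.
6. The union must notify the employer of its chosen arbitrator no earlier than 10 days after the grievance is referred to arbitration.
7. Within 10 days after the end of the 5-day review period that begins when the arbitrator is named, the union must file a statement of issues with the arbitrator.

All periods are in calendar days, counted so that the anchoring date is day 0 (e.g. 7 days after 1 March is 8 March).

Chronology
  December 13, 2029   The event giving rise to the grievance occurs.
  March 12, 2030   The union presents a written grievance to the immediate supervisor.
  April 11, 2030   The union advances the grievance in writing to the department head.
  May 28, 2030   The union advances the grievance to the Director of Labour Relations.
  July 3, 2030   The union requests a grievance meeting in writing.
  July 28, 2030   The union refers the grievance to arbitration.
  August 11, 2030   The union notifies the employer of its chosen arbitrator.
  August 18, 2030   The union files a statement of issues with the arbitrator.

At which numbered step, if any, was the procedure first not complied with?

Step 4

Step 1 — counting 90 days from December 13, 2029 (when the grieved event occurs) gives a deadline of March 13, 2030; done March 12, 2030 — timely.
Step 2 — must wait 15 days from March 22, 2030 (end of the 10-day comment period, which began when the written grievance is presented to the supervisor on March 12, 2030), so not before April 6, 2030; April 11, 2030 is on or after that date.
Step 3 — 20 and 50 days from April 11, 2030 (when the grievance is advanced to the department head) are May 1, 2030 and May 31, 2030 respectively; done May 28, 2030, which is between those dates.
Step 4 — 21 and 32 days from May 28, 2030 (when the grievance is advanced to the Director) are June 18, 2030 and June 29, 2030 respectively; July 3, 2030 is 4 days past the end of the window.
No need to go further; step 4 was not satisfied.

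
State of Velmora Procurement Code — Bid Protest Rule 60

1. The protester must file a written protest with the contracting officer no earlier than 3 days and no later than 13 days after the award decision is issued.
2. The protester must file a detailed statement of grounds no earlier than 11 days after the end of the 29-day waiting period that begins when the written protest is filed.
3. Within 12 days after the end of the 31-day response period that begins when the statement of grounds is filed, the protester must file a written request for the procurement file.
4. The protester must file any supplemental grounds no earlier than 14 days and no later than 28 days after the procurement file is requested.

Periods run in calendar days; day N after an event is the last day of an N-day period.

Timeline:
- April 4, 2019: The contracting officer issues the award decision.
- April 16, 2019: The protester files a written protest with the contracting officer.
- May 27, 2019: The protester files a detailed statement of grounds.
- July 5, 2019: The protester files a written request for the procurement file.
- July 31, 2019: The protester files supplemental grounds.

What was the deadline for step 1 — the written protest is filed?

Step 1 runs from April 4, 2019, when the award decision is issued. The window is 3–13 days after April 4, 2019; it closes on April 17, 2019.

April 17, 2019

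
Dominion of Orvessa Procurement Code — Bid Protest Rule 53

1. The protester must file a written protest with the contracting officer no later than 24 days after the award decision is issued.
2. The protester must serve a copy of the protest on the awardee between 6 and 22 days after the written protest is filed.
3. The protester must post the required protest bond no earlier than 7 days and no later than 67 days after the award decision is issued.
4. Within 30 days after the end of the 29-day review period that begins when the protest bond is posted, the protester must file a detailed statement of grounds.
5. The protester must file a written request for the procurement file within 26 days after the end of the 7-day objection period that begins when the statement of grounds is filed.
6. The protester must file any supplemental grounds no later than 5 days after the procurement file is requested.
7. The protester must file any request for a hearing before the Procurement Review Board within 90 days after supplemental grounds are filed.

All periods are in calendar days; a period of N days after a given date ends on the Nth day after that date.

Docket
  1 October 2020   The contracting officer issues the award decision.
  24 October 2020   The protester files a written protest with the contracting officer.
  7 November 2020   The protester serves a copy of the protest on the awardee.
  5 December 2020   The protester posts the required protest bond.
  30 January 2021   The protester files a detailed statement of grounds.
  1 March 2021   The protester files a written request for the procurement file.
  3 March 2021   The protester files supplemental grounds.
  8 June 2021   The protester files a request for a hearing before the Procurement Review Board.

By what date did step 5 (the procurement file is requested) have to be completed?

The statement of grounds is filed on 30 January 2021; the 7-day objection period therefore ends 6 February 2021, and step 5 runs from that date. 26 days after 6 February 2021 is 4 March 2021.

4 March 2021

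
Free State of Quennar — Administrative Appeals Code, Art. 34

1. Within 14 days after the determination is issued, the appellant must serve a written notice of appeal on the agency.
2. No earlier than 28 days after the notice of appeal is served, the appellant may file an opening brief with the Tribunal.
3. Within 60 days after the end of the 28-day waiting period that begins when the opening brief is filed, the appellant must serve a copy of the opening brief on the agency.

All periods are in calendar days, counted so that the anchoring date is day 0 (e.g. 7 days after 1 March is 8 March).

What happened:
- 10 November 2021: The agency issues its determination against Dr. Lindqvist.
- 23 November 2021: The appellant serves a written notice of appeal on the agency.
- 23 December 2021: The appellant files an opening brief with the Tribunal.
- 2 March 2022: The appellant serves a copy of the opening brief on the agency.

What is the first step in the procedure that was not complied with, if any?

None — every step was satisfied

(1) due by 10 November 2021 + 14 days = 24 November 2021; done 23 November 2021 — timely.
(2) permitted from 23 November 2021 + 28 days = 21 December 2021 onward; done 23 December 2021 — permitted.
(3) due by 20 January 2022 + 60 days = 21 March 2022; done 2 March 2022 — timely.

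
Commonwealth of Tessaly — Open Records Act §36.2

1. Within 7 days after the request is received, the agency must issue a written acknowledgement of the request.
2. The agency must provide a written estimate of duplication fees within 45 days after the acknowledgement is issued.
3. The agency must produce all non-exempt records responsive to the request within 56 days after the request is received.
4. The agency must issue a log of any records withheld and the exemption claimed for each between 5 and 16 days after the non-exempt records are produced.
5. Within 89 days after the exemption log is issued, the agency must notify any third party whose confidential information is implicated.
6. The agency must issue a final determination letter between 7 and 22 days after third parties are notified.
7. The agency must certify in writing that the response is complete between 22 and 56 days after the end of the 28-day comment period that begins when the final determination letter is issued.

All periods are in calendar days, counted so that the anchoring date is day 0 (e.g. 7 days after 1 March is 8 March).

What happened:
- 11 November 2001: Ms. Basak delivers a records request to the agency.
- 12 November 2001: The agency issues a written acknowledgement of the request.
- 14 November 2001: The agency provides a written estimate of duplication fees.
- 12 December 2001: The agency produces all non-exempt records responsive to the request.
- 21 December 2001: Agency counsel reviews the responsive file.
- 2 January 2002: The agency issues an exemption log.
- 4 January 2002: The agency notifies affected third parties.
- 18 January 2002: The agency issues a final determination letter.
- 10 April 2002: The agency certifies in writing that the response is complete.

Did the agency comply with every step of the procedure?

No

Step 1: 7 days after 11 November 2001 (when the request is received) is 18 November 2001; done 12 November 2001 — timely.
Step 2: 45 days after 12 November 2001 (when the acknowledgement is issued) is 27 December 2001; completed 14 November 2001, before the deadline.
Step 3: 56 days after 11 November 2001 (when the request is received) is 6 January 2002; completed 12 December 2001, before the deadline.
Step 4: the window is 5–16 days after 12 December 2001 (when the non-exempt records are produced), so 17 December 2001 through 28 December 2001; done 2 January 2002 — 5 days after the window closed.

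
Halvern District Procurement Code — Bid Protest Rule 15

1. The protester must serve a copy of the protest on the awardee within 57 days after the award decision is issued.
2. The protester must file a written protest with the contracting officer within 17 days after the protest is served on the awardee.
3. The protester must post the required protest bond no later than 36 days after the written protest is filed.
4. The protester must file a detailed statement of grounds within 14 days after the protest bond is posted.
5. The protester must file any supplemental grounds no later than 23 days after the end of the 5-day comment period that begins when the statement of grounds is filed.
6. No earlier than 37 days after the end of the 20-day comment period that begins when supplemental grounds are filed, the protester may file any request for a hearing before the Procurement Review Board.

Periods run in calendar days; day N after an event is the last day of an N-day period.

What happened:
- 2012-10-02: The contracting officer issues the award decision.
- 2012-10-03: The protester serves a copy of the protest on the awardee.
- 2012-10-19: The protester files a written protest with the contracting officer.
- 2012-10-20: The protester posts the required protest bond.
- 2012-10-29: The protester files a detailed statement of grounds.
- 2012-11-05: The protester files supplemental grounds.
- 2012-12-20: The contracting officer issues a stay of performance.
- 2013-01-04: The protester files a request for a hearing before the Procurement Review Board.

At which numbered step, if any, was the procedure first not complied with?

None — every step was satisfied

(1) due by 2012-10-02 + 57 days = 2012-11-28; completed 2012-10-03, before the deadline.
(2) due by 2012-10-03 + 17 days = 2012-10-20; 2012-10-19 is within that limit.
(3) due by 2012-10-19 + 36 days = 2012-11-24; completed 2012-10-20, before the deadline.
(4) due by 2012-10-20 + 14 days = 2012-11-03; done 2012-10-29 — timely.
(5) due by 2012-11-03 + 23 days = 2012-11-26; done 2012-11-05 — timely.
(6) permitted from 2012-11-25 + 37 days = 2013-01-01 onward; done 2013-01-04, after the minimum wait.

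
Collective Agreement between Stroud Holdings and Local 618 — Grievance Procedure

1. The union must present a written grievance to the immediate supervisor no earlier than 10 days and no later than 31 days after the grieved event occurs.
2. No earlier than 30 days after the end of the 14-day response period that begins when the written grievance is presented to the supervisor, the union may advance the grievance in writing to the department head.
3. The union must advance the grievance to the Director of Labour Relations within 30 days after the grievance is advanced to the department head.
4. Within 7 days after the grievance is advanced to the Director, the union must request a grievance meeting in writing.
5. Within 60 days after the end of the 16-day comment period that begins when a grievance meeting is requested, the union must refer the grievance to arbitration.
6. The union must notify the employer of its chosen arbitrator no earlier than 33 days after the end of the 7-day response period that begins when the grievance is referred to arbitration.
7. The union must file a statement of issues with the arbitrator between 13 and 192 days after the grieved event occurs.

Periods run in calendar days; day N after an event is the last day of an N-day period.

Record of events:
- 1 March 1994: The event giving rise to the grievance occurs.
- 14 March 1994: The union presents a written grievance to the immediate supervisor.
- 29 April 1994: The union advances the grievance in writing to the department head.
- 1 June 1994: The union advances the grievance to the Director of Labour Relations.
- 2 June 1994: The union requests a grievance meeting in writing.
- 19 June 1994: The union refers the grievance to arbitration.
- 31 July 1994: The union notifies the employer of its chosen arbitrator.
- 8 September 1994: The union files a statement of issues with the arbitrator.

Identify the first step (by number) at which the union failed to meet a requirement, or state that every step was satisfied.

Step 1 — 10 and 31 days from 1 March 1994 (when the grieved event occurs) are 11 March 1994 and 1 April 1994 respectively; done 14 March 1994 — within the window.
Step 2 — must wait 30 days from 28 March 1994 (end of the 14-day response period, which began when the written grievance is presented to the supervisor on 14 March 1994), so not before 27 April 1994; 29 April 1994 is on or after that date.
Step 3 — counting 30 days from 29 April 1994 (when the grievance is advanced to the department head) gives a deadline of 29 May 1994; 1 June 1994 misses that deadline by 3 days.
Later steps need not be reached.

Step 3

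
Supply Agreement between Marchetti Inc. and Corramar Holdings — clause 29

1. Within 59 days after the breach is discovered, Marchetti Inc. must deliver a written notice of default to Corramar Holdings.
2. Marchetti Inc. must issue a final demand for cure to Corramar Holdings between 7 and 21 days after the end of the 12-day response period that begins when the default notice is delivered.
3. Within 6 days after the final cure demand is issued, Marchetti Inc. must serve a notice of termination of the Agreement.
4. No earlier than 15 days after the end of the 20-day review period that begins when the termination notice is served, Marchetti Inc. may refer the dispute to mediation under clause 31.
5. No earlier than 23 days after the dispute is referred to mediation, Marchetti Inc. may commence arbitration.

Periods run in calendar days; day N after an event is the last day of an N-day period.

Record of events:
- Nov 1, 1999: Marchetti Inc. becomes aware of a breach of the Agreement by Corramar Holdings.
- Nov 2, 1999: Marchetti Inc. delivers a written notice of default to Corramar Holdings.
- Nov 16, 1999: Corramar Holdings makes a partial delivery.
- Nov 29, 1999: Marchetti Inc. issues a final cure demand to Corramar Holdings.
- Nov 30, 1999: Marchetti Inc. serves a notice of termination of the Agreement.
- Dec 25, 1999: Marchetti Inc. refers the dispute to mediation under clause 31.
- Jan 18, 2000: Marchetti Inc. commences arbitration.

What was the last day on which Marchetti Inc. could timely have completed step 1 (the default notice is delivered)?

Dec 30, 1999

Step 1 runs from Nov 1, 1999, when the breach is discovered. 59 days after Nov 1, 1999 is Dec 30, 1999.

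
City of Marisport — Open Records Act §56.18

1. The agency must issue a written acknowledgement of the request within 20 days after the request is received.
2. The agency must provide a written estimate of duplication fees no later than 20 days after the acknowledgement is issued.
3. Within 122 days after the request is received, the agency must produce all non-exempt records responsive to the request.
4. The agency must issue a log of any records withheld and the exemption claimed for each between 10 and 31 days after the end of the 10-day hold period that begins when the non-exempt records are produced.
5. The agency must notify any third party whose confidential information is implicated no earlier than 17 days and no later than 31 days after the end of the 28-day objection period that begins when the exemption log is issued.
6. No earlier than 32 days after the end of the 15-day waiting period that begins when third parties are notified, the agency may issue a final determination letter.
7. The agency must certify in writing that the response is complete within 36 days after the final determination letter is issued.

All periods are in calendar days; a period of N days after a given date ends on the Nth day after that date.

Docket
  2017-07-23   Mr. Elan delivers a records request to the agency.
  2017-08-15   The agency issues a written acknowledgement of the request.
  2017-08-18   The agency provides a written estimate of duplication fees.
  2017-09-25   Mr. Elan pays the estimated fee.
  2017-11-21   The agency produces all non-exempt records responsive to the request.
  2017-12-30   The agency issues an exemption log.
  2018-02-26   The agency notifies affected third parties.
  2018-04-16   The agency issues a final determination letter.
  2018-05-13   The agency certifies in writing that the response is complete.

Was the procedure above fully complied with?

(1) due by 2017-07-23 + 20 days = 2017-08-12; done 2017-08-15 — 3 days late.
Later steps need not be reached.

No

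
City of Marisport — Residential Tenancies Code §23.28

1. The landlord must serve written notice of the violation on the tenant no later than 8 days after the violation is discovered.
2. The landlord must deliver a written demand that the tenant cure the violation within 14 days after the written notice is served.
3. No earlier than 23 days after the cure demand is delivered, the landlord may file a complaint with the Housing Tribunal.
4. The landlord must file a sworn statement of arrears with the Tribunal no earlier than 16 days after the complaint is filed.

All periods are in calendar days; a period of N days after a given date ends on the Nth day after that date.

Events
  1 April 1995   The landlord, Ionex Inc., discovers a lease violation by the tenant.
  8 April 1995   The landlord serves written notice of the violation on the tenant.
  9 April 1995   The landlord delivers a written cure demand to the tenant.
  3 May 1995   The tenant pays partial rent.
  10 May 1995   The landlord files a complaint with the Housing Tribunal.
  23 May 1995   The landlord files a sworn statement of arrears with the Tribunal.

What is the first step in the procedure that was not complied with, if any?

(1) due by 1 April 1995 + 8 days = 9 April 1995; 8 April 1995 is within that limit.
(2) due by 8 April 1995 + 14 days = 22 April 1995; 9 April 1995 is within that limit.
(3) permitted from 9 April 1995 + 23 days = 2 May 1995 onward; 10 May 1995 is on or after that date.
(4) permitted from 10 May 1995 + 16 days = 26 May 1995 onward; done 23 May 1995 — 3 days too early.
The analysis stops there.

Step 4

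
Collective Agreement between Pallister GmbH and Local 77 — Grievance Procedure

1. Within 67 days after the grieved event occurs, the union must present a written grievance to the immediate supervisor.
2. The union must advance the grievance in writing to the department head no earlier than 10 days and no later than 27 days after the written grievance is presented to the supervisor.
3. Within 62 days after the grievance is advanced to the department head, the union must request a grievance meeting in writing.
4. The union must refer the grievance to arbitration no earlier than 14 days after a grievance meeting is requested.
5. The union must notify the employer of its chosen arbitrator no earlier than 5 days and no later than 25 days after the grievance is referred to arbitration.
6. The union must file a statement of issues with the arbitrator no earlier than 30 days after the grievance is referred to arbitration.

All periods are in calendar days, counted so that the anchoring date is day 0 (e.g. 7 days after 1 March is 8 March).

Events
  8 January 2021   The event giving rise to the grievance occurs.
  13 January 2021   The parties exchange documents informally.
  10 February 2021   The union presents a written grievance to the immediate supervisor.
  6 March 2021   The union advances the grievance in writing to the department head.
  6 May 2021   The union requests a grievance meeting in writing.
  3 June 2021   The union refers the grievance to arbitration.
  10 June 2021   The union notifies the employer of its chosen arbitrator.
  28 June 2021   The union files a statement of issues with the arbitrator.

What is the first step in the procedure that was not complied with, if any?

Step 6

(1) due by 8 January 2021 + 67 days = 16 March 2021; completed 10 February 2021, before the deadline.
(2) the permitted window runs from 10 February 2021 + 10 = 20 February 2021 to 10 February 2021 + 27 = 9 March 2021; done 6 March 2021 — within the window.
(3) due by 6 March 2021 + 62 days = 7 May 2021; 6 May 2021 is within that limit.
(4) permitted from 6 May 2021 + 14 days = 20 May 2021 onward; 3 June 2021 is on or after that date.
(5) the permitted window runs from 3 June 2021 + 5 = 8 June 2021 to 3 June 2021 + 25 = 28 June 2021; 10 June 2021 falls inside that range.
(6) permitted from 3 June 2021 + 30 days = 3 July 2021 onward; acted on 28 June 2021, 5 days prematurely.
The analysis stops there.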